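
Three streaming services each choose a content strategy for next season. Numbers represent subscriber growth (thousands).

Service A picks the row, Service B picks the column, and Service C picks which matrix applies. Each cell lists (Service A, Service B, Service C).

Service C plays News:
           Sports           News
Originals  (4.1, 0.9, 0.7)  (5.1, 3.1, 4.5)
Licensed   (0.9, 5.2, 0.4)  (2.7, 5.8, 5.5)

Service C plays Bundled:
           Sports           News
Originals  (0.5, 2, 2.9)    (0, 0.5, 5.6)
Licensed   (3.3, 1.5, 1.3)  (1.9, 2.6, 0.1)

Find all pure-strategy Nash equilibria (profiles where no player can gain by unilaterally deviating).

Service A against (Sports, News): payoffs 4.1, 0.9 → best response Originals.
Service A against (Sports, Bundled): payoffs 0.5, 3.3 → best response Licensed.
Service A against (News, News): payoffs 5.1, 2.7 → best response Originals.
Service A against (News, Bundled): payoffs 0, 1.9 → best response Licensed.
Service B against (Originals, News): payoffs 0.9, 3.1 → best response News.
Service B against (Originals, Bundled): payoffs 2, 0.5 → best response Sports.
Service B against (Licensed, News): payoffs 5.2, 5.8 → best response News.
Service B against (Licensed, Bundled): payoffs 1.5, 2.6 → best response News.
Service C against (Originals, Sports): payoffs 0.7, 2.9 → best response Bundled.
Service C against (Originals, News): payoffs 4.5, 5.6 → best response Bundled.
Service C against (Licensed, Sports): payoffs 0.4, 1.3 → best response Bundled.
Service C against (Licensed, News): payoffs 5.5, 0.1 → best response News.
No profile is a mutual best response for all players.

none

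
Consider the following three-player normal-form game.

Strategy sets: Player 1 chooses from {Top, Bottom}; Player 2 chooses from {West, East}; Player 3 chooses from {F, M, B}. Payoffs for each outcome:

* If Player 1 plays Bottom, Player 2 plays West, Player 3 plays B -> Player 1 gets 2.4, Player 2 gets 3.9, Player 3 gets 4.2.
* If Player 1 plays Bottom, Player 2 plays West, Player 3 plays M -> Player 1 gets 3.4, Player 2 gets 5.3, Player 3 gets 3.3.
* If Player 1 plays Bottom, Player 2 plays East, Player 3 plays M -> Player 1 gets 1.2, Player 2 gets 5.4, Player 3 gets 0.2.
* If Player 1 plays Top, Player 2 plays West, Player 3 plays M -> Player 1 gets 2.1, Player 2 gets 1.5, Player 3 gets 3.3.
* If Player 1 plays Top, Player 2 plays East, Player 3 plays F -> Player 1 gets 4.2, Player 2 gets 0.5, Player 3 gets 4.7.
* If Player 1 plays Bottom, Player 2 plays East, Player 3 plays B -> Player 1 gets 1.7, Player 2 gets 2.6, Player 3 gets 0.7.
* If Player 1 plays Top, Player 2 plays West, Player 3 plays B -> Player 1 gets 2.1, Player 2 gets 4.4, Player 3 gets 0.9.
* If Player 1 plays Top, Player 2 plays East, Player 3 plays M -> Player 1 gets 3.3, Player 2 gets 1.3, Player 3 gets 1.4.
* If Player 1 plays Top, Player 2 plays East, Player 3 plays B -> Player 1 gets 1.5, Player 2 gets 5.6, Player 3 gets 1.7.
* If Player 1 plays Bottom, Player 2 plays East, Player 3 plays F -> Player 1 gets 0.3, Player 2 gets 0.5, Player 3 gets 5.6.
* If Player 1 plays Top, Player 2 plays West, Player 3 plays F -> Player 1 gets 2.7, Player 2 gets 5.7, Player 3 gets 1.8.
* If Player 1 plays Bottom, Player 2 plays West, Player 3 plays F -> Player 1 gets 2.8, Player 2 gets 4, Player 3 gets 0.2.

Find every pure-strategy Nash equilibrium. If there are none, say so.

Pure NE: (Bottom, West, B)

Check each profile: it is a Nash equilibrium iff no player can strictly gain by switching unilaterally.
(Top, West, F): Player 1 can switch to Bottom (2.7 → 2.8). Not NE.
(Top, West, M): Player 1 can switch to Bottom (2.1 → 3.4). Not NE.
(Top, West, B): Player 1 can switch to Bottom (2.1 → 2.4). Not NE.
(Top, East, F): Player 2 can switch to West (0.5 → 5.7). Not NE.
(Top, East, M): Player 2 can switch to West (1.3 → 1.5). Not NE.
(Top, East, B): Player 1 can switch to Bottom (1.5 → 1.7). Not NE.
(Bottom, West, B): Player 1 gets 2.4, best alternative 2.1; Player 2 gets 3.9, best alternative 2.6; Player 3 gets 4.2, best alternative 3.3. No profitable deviation — NE.
(The remaining 5 profiles each have a profitable deviation by the same check.)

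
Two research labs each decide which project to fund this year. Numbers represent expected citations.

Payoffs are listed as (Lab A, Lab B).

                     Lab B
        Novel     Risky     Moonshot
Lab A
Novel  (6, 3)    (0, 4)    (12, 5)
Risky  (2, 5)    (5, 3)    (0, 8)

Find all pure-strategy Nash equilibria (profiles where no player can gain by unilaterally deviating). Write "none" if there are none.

Pure NE: (Novel, Moonshot)

(Novel, Novel): Lab B can switch to Risky (3 → 4). Not NE.
(Novel, Risky): Lab A can switch to Risky (0 → 5). Not NE.
(Novel, Moonshot): Lab A gets 12, best alternative 0; Lab B gets 5, best alternative 4. No profitable deviation — NE.
(Risky, Novel): Lab A can switch to Novel (2 → 6). Not NE.
(Risky, Risky): Lab B can switch to Novel (3 → 5). Not NE.
(Risky, Moonshot): Lab A can switch to Novel (0 → 12). Not NE.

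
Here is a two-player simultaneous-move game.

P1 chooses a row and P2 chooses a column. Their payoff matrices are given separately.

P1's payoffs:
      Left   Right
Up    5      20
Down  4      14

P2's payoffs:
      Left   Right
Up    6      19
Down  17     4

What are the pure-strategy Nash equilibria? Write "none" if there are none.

(Up, Left): P2 can switch to Right (6 → 19). Not NE.
(Up, Right): P1 gets 20, best alternative 14; P2 gets 19, best alternative 6. No profitable deviation — NE.
(Down, Left): P1 can switch to Up (4 → 5). Not NE.
(Down, Right): P1 can switch to Up (14 → 20). Not NE.

Pure NE: (Up, Right)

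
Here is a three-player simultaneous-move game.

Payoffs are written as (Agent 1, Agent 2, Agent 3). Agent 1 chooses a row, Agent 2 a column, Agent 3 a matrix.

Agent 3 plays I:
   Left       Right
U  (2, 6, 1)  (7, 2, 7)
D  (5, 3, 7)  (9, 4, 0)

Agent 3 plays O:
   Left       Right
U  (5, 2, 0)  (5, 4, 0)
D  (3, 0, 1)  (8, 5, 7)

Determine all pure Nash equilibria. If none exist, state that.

Check each profile: it is a Nash equilibrium iff no player can strictly gain by switching unilaterally.
(U, Left, I): Agent 1 can switch to D (2 → 5). Not NE.
(U, Left, O): Agent 2 can switch to Right (2 → 4). Not NE.
(U, Right, I): Agent 1 can switch to D (7 → 9). Not NE.
(U, Right, O): Agent 1 can switch to D (5 → 8). Not NE.
(D, Left, I): Agent 2 can switch to Right (3 → 4). Not NE.
(D, Left, O): Agent 1 can switch to U (3 → 5). Not NE.
(D, Right, I): Agent 3 can switch to O (0 → 7). Not NE.
(D, Right, O): Agent 1 gets 8, best alternative 5; Agent 2 gets 5, best alternative 0; Agent 3 gets 7, best alternative 0. No profitable deviation — NE.

The unique pure-strategy Nash equilibrium is (D, Right, O).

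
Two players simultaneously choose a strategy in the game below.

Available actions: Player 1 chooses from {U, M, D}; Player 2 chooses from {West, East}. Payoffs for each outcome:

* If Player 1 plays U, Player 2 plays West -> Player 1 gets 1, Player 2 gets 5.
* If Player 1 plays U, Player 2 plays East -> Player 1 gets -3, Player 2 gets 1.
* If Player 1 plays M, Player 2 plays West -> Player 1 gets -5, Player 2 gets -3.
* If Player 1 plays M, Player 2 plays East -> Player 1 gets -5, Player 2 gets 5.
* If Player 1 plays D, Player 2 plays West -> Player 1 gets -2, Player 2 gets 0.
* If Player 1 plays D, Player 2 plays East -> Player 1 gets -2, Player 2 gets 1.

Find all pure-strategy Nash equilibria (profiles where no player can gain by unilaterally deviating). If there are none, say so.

(U, West) and (D, East)

Player 1 against West: payoffs 1, -5, -2 → best response U.
Player 1 against East: payoffs -3, -5, -2 → best response D.
Player 2 against U: payoffs 5, 1 → best response West.
Player 2 against M: payoffs -3, 5 → best response East.
Player 2 against D: payoffs 0, 1 → best response East.
Mutual best responses: (U, West); (D, East).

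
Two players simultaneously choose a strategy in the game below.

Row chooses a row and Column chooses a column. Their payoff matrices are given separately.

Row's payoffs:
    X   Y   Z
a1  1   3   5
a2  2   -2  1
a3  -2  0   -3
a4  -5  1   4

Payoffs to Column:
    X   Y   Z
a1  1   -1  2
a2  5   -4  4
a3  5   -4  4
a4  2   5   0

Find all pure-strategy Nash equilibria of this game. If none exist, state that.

(a1, X): Row can switch to a2 (1 → 2). Not NE.
(a1, Y): Column can switch to X (-1 → 1). Not NE.
(a1, Z): Row gets 5, best alternative 4; Column gets 2, best alternative 1. No profitable deviation — NE.
(a2, X): Row gets 2, best alternative 1; Column gets 5, best alternative 4. No profitable deviation — NE.
(a2, Y): Row can switch to a1 (-2 → 3). Not NE.
(a2, Z): Row can switch to a1 (1 → 5). Not NE.
(a3, X): Row can switch to a1 (-2 → 1). Not NE.
(a3, Y): Row can switch to a1 (0 → 3). Not NE.
(a3, Z): Row can switch to a1 (-3 → 5). Not NE.
(a4, X): Row can switch to a1 (-5 → 1). Not NE.
(The remaining 2 profiles each have a profitable deviation by the same check.)

(a1, Z) and (a2, X)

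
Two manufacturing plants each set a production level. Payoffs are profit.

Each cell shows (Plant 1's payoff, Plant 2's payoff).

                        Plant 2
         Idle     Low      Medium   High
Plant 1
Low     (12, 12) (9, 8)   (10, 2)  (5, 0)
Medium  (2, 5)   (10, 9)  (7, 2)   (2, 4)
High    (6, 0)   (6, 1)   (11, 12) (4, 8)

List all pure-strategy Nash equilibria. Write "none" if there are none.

Plant 1 against Idle: payoffs 12, 2, 6 → best response Low.
Plant 1 against Low: payoffs 9, 10, 6 → best response Medium.
Plant 1 against Medium: payoffs 10, 7, 11 → best response High.
Plant 1 against High: payoffs 5, 2, 4 → best response Low.
Plant 2 against Low: payoffs 12, 8, 2, 0 → best response Idle.
Plant 2 against Medium: payoffs 5, 9, 2, 4 → best response Low.
Plant 2 against High: payoffs 0, 1, 12, 8 → best response Medium.
Mutual best responses: (Low, Idle); (Medium, Low); (High, Medium).

(Low, Idle), (Medium, Low), (High, Medium)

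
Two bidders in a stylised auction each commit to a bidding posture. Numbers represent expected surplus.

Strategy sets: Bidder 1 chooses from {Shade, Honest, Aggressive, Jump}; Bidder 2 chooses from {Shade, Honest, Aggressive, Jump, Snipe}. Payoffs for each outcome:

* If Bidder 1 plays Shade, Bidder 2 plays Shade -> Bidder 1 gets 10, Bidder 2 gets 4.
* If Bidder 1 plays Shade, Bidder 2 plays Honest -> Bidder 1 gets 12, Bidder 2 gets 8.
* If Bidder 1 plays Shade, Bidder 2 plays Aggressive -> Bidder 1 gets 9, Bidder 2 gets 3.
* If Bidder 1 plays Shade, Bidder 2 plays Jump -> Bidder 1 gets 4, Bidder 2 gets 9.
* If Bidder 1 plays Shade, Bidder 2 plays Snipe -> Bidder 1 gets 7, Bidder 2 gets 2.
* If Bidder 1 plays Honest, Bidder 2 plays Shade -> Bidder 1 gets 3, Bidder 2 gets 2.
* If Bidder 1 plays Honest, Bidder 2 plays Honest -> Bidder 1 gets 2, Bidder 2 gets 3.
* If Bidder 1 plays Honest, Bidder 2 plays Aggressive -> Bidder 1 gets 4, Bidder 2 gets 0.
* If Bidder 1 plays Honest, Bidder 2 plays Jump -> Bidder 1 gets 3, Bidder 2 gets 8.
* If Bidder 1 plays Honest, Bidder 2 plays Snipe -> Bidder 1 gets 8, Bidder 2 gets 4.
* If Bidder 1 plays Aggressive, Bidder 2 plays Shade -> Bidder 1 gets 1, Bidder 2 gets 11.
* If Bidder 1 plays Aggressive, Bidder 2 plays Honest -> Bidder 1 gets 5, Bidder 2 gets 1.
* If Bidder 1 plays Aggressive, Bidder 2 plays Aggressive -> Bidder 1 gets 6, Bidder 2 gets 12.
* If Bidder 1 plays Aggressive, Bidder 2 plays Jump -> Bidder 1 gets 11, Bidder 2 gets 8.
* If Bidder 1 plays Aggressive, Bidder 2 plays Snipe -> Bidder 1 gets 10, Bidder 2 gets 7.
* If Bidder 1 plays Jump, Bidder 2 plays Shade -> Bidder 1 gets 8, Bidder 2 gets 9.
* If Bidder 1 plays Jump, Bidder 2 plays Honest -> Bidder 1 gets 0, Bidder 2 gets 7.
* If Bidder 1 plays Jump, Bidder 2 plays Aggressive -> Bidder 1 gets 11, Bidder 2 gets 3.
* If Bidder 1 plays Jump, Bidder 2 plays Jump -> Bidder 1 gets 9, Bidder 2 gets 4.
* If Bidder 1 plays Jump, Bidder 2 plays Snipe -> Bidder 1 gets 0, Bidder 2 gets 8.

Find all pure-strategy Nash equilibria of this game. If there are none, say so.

Bidder 1 against Shade: payoffs 10, 3, 1, 8 → best response Shade.
Bidder 1 against Honest: payoffs 12, 2, 5, 0 → best response Shade.
Bidder 1 against Aggressive: payoffs 9, 4, 6, 11 → best response Jump.
Bidder 1 against Jump: payoffs 4, 3, 11, 9 → best response Aggressive.
Bidder 1 against Snipe: payoffs 7, 8, 10, 0 → best response Aggressive.
Bidder 2 against Shade: payoffs 4, 8, 3, 9, 2 → best response Jump.
Bidder 2 against Honest: payoffs 2, 3, 0, 8, 4 → best response Jump.
Bidder 2 against Aggressive: payoffs 11, 1, 12, 8, 7 → best response Aggressive.
Bidder 2 against Jump: payoffs 9, 7, 3, 4, 8 → best response Shade.
No profile is a mutual best response for all players.

This game has no pure Nash equilibrium.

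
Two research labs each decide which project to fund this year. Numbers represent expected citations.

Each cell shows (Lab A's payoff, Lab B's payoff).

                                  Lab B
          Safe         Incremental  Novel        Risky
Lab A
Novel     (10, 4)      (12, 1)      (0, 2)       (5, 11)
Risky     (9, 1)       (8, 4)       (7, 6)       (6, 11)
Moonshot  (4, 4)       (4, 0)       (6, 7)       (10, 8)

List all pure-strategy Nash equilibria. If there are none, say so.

The unique pure-strategy Nash equilibrium is (Moonshot, Risky).

(Novel, Safe): Lab B can switch to Risky (4 → 11). Not NE.
(Novel, Incremental): Lab B can switch to Safe (1 → 4). Not NE.
(Novel, Novel): Lab A can switch to Risky (0 → 7). Not NE.
(Novel, Risky): Lab A can switch to Risky (5 → 6). Not NE.
(Risky, Safe): Lab A can switch to Novel (9 → 10). Not NE.
(Risky, Incremental): Lab A can switch to Novel (8 → 12). Not NE.
(Risky, Novel): Lab B can switch to Risky (6 → 11). Not NE.
(Risky, Risky): Lab A can switch to Moonshot (6 → 10). Not NE.
(Moonshot, Safe): Lab A can switch to Novel (4 → 10). Not NE.
(Moonshot, Incremental): Lab A can switch to Novel (4 → 12). Not NE.
(Moonshot, Novel): Lab A can switch to Risky (6 → 7). Not NE.
(Moonshot, Risky): Lab A gets 10, best alternative 6; Lab B gets 8, best alternative 7. No profitable deviation — NE.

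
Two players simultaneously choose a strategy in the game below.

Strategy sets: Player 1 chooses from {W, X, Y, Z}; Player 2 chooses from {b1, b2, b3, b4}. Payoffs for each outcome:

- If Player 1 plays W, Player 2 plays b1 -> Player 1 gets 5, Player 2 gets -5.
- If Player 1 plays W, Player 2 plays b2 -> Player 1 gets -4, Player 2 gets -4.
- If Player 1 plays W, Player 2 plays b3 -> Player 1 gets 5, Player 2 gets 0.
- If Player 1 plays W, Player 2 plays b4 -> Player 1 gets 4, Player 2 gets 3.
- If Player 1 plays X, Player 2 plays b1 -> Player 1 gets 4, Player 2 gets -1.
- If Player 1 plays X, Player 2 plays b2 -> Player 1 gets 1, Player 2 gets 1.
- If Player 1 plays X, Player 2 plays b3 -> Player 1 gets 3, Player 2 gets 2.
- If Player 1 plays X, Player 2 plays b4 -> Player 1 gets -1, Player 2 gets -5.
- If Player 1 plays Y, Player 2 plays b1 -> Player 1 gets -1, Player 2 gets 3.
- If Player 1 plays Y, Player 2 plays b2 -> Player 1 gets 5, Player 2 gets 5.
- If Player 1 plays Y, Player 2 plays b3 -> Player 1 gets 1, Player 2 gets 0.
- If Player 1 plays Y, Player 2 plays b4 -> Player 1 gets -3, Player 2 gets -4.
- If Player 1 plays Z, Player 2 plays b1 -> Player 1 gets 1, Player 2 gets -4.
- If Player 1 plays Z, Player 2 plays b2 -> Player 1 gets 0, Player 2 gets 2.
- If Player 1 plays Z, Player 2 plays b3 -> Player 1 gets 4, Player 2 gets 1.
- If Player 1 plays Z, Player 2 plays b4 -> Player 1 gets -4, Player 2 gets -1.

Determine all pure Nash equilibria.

(W, b1): Player 2 can switch to b2 (-5 → -4). Not NE.
(W, b2): Player 1 can switch to X (-4 → 1). Not NE.
(W, b3): Player 2 can switch to b4 (0 → 3). Not NE.
(W, b4): Player 1 gets 4, best alternative -1; Player 2 gets 3, best alternative 0. No profitable deviation — NE.
(X, b1): Player 1 can switch to W (4 → 5). Not NE.
(X, b2): Player 1 can switch to Y (1 → 5). Not NE.
(X, b3): Player 1 can switch to W (3 → 5). Not NE.
(X, b4): Player 1 can switch to W (-1 → 4). Not NE.
(Y, b1): Player 1 can switch to W (-1 → 5). Not NE.
(Y, b2): Player 1 gets 5, best alternative 1; Player 2 gets 5, best alternative 3. No profitable deviation — NE.
(Y, b3): Player 1 can switch to W (1 → 5). Not NE.
(Y, b4): Player 1 can switch to W (-3 → 4). Not NE.
(The remaining 4 profiles each have a profitable deviation by the same check.)

Pure-strategy Nash equilibria: (W, b4); (Y, b2)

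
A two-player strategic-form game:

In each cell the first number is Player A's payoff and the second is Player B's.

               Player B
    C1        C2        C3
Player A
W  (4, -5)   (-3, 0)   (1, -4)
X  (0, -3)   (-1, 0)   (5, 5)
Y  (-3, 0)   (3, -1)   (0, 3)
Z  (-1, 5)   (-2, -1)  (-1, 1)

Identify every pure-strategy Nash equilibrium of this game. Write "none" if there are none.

For each player, find the best response to each opponent profile; mutual best responses are the pure NE.
Player A against C1: payoffs 4, 0, -3, -1 → best response W.
Player A against C2: payoffs -3, -1, 3, -2 → best response Y.
Player A against C3: payoffs 1, 5, 0, -1 → best response X.
Player B against W: payoffs -5, 0, -4 → best response C2.
Player B against X: payoffs -3, 0, 5 → best response C3.
Player B against Y: payoffs 0, -1, 3 → best response C3.
Player B against Z: payoffs 5, -1, 1 → best response C1.
Mutual best responses: (X, C3).

The unique pure-strategy Nash equilibrium is (X, C3).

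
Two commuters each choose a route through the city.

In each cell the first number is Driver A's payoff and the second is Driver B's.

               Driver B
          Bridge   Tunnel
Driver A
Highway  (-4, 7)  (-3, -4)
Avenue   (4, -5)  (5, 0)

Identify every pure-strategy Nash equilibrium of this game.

The unique pure-strategy Nash equilibrium is (Avenue, Tunnel).

Driver A against Bridge: payoffs -4, 4 → best response Avenue.
Driver A against Tunnel: payoffs -3, 5 → best response Avenue.
Driver B against Highway: payoffs 7, -4 → best response Bridge.
Driver B against Avenue: payoffs -5, 0 → best response Tunnel.
Mutual best responses: (Avenue, Tunnel).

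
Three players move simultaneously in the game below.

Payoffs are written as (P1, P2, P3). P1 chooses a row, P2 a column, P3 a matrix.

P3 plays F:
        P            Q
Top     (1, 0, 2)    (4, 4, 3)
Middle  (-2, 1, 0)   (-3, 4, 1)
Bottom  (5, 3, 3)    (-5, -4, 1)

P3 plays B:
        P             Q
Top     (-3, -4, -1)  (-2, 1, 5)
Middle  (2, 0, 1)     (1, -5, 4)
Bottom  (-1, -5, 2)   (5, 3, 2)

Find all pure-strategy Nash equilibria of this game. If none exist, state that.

The pure Nash equilibria are (Middle, P, B) and (Bottom, P, F) and (Bottom, Q, B).

P1 against (P, F): payoffs 1, -2, 5 → best response Bottom.
P1 against (P, B): payoffs -3, 2, -1 → best response Middle.
P1 against (Q, F): payoffs 4, -3, -5 → best response Top.
P1 against (Q, B): payoffs -2, 1, 5 → best response Bottom.
P2 against (Top, F): payoffs 0, 4 → best response Q.
P2 against (Top, B): payoffs -4, 1 → best response Q.
P2 against (Middle, F): payoffs 1, 4 → best response Q.
P2 against (Middle, B): payoffs 0, -5 → best response P.
P2 against (Bottom, F): payoffs 3, -4 → best response P.
P2 against (Bottom, B): payoffs -5, 3 → best response Q.
P3 against (Top, P): payoffs 2, -1 → best response F.
P3 against (Top, Q): payoffs 3, 5 → best response B.
P3 against (Middle, P): payoffs 0, 1 → best response B.
P3 against (Middle, Q): payoffs 1, 4 → best response B.
P3 against (Bottom, P): payoffs 3, 2 → best response F.
P3 against (Bottom, Q): payoffs 1, 2 → best response B.
Mutual best responses: (Middle, P, B); (Bottom, P, F); (Bottom, Q, B).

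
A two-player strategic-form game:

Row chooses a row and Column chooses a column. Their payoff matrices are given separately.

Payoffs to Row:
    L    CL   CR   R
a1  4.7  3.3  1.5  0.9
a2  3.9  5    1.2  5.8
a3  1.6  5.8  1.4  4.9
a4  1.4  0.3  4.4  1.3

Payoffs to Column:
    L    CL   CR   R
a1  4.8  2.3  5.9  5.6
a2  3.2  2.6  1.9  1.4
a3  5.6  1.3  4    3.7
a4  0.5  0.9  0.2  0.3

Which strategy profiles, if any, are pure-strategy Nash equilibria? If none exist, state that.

This game has no pure Nash equilibrium.

Row against L: payoffs 4.7, 3.9, 1.6, 1.4 → best response a1.
Row against CL: payoffs 3.3, 5, 5.8, 0.3 → best response a3.
Row against CR: payoffs 1.5, 1.2, 1.4, 4.4 → best response a4.
Row against R: payoffs 0.9, 5.8, 4.9, 1.3 → best response a2.
Column against a1: payoffs 4.8, 2.3, 5.9, 5.6 → best response CR.
Column against a2: payoffs 3.2, 2.6, 1.9, 1.4 → best response L.
Column against a3: payoffs 5.6, 1.3, 4, 3.7 → best response L.
Column against a4: payoffs 0.5, 0.9, 0.2, 0.3 → best response CL.
No profile is a mutual best response for all players.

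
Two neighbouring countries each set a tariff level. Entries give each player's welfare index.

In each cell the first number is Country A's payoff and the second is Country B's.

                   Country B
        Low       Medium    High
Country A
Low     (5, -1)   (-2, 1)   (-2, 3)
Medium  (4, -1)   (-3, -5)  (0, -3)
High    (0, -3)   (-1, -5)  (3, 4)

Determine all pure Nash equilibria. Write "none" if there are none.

Country A against Low: payoffs 5, 4, 0 → best response Low.
Country A against Medium: payoffs -2, -3, -1 → best response High.
Country A against High: payoffs -2, 0, 3 → best response High.
Country B against Low: payoffs -1, 1, 3 → best response High.
Country B against Medium: payoffs -1, -5, -3 → best response Low.
Country B against High: payoffs -3, -5, 4 → best response High.
Mutual best responses: (High, High).

Pure NE: (High, High)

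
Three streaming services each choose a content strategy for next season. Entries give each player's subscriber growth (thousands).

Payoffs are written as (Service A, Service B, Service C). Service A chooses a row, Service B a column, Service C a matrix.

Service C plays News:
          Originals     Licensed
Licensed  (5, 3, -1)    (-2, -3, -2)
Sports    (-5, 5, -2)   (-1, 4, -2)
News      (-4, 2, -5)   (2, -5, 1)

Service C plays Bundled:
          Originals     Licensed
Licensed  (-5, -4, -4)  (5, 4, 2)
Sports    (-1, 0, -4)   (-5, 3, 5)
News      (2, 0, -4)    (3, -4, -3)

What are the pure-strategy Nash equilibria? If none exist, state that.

(Licensed, Originals, News); (Licensed, Licensed, Bundled); (News, Originals, Bundled)

(Licensed, Originals, News): Service A gets 5, best alternative -4; Service B gets 3, best alternative -3; Service C gets -1, best alternative -4. No profitable deviation — NE.
(Licensed, Originals, Bundled): Service A can switch to Sports (-5 → -1). Not NE.
(Licensed, Licensed, News): Service A can switch to Sports (-2 → -1). Not NE.
(Licensed, Licensed, Bundled): Service A gets 5, best alternative 3; Service B gets 4, best alternative -4; Service C gets 2, best alternative -2. No profitable deviation — NE.
(Sports, Originals, News): Service A can switch to Licensed (-5 → 5). Not NE.
(Sports, Originals, Bundled): Service A can switch to News (-1 → 2). Not NE.
(Sports, Licensed, News): Service A can switch to News (-1 → 2). Not NE.
(Sports, Licensed, Bundled): Service A can switch to Licensed (-5 → 5). Not NE.
(News, Originals, News): Service A can switch to Licensed (-4 → 5). Not NE.
(News, Originals, Bundled): Service A gets 2, best alternative -1; Service B gets 0, best alternative -4; Service C gets -4, best alternative -5. No profitable deviation — NE.
(News, Licensed, News): Service B can switch to Originals (-5 → 2). Not NE.
(News, Licensed, Bundled): Service A can switch to Licensed (3 → 5). Not NE.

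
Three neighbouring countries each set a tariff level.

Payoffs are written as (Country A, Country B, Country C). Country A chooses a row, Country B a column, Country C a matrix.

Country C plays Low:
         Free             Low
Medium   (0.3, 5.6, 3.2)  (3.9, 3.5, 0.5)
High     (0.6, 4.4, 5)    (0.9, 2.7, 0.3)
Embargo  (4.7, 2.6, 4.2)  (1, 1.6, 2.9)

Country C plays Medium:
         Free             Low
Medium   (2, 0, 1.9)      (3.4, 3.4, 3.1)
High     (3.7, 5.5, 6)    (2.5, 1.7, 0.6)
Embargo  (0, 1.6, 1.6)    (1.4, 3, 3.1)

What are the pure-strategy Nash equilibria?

(Medium, Free, Low): Country A can switch to High (0.3 → 0.6). Not NE.
(Medium, Free, Medium): Country A can switch to High (2 → 3.7). Not NE.
(Medium, Low, Low): Country B can switch to Free (3.5 → 5.6). Not NE.
(Medium, Low, Medium): Country A gets 3.4, best alternative 2.5; Country B gets 3.4, best alternative 0; Country C gets 3.1, best alternative 0.5. No profitable deviation — NE.
(High, Free, Low): Country A can switch to Embargo (0.6 → 4.7). Not NE.
(High, Free, Medium): Country A gets 3.7, best alternative 2; Country B gets 5.5, best alternative 1.7; Country C gets 6, best alternative 5. No profitable deviation — NE.
(High, Low, Low): Country A can switch to Medium (0.9 → 3.9). Not NE.
(High, Low, Medium): Country A can switch to Medium (2.5 → 3.4). Not NE.
(Embargo, Free, Low): Country A gets 4.7, best alternative 0.6; Country B gets 2.6, best alternative 1.6; Country C gets 4.2, best alternative 1.6. No profitable deviation — NE.
(Embargo, Free, Medium): Country A can switch to Medium (0 → 2). Not NE.
(Embargo, Low, Low): Country A can switch to Medium (1 → 3.9). Not NE.
(The remaining 1 profile has a profitable deviation by the same check.)

The pure Nash equilibria are (Medium, Low, Medium); (High, Free, Medium); (Embargo, Free, Low).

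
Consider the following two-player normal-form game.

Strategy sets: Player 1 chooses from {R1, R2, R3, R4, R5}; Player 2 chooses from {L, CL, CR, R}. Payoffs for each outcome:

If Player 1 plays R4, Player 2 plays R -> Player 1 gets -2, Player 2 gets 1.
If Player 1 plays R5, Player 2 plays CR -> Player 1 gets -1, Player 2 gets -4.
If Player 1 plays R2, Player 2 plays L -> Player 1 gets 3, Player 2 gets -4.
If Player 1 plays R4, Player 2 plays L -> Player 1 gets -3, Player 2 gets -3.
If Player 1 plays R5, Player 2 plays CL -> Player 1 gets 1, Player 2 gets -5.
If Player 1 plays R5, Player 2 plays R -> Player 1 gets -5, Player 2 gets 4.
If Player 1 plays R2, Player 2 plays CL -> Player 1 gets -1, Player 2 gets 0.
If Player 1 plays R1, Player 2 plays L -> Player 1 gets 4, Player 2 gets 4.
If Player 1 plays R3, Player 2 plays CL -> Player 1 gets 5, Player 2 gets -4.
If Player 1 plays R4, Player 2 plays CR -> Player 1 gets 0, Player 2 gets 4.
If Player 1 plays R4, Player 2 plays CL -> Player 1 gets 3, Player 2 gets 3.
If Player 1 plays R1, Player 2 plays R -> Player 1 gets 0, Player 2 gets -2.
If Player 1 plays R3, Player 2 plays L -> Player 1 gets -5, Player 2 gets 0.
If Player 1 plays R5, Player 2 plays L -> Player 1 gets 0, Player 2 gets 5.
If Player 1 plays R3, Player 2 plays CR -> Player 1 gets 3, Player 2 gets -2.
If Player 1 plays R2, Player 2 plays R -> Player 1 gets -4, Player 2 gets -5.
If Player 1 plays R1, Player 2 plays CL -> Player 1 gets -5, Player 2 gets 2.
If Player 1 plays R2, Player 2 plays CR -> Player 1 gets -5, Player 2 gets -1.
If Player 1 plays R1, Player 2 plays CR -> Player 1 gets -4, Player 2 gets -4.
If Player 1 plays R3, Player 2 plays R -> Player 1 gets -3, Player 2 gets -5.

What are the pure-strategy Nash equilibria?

(R1, L): Player 1 gets 4, best alternative 3; Player 2 gets 4, best alternative 2. No profitable deviation — NE.
(R1, CL): Player 1 can switch to R2 (-5 → -1). Not NE.
(R1, CR): Player 1 can switch to R3 (-4 → 3). Not NE.
(R1, R): Player 2 can switch to L (-2 → 4). Not NE.
(R2, L): Player 1 can switch to R1 (3 → 4). Not NE.
(R2, CL): Player 1 can switch to R3 (-1 → 5). Not NE.
(R2, CR): Player 1 can switch to R1 (-5 → -4). Not NE.
(R2, R): Player 1 can switch to R1 (-4 → 0). Not NE.
(R3, L): Player 1 can switch to R1 (-5 → 4). Not NE.
(R3, CL): Player 2 can switch to L (-4 → 0). Not NE.
(R3, CR): Player 2 can switch to L (-2 → 0). Not NE.
(R3, R): Player 1 can switch to R1 (-3 → 0). Not NE.
(R4, L): Player 1 can switch to R1 (-3 → 4). Not NE.
(The remaining 7 profiles each have a profitable deviation by the same check.)

Pure NE: (R1, L)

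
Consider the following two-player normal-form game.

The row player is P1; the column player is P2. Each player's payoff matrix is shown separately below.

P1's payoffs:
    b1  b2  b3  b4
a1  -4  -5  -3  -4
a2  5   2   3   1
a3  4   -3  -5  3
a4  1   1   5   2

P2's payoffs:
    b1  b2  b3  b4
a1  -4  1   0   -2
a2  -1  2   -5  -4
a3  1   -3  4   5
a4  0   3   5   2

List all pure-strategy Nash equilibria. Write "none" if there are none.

(a2, b2), (a3, b4), (a4, b3)

P1 against b1: payoffs -4, 5, 4, 1 → best response a2.
P1 against b2: payoffs -5, 2, -3, 1 → best response a2.
P1 against b3: payoffs -3, 3, -5, 5 → best response a4.
P1 against b4: payoffs -4, 1, 3, 2 → best response a3.
P2 against a1: payoffs -4, 1, 0, -2 → best response b2.
P2 against a2: payoffs -1, 2, -5, -4 → best response b2.
P2 against a3: payoffs 1, -3, 4, 5 → best response b4.
P2 against a4: payoffs 0, 3, 5, 2 → best response b3.
Mutual best responses: (a2, b2); (a3, b4); (a4, b3).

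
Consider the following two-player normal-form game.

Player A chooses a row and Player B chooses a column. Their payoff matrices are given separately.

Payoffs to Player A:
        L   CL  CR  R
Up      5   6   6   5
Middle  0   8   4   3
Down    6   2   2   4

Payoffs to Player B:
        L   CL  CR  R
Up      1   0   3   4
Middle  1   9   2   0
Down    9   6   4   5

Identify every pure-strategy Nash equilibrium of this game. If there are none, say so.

(Up, L): Player A can switch to Down (5 → 6). Not NE.
(Up, CL): Player A can switch to Middle (6 → 8). Not NE.
(Up, CR): Player B can switch to R (3 → 4). Not NE.
(Up, R): Player A gets 5, best alternative 4; Player B gets 4, best alternative 3. No profitable deviation — NE.
(Middle, L): Player A can switch to Up (0 → 5). Not NE.
(Middle, CL): Player A gets 8, best alternative 6; Player B gets 9, best alternative 2. No profitable deviation — NE.
(Middle, CR): Player A can switch to Up (4 → 6). Not NE.
(Middle, R): Player A can switch to Up (3 → 5). Not NE.
(Down, L): Player A gets 6, best alternative 5; Player B gets 9, best alternative 6. No profitable deviation — NE.
(Down, CL): Player A can switch to Up (2 → 6). Not NE.
(Down, CR): Player A can switch to Up (2 → 6). Not NE.
(Down, R): Player A can switch to Up (4 → 5). Not NE.

(Up, R) and (Middle, CL) and (Down, L)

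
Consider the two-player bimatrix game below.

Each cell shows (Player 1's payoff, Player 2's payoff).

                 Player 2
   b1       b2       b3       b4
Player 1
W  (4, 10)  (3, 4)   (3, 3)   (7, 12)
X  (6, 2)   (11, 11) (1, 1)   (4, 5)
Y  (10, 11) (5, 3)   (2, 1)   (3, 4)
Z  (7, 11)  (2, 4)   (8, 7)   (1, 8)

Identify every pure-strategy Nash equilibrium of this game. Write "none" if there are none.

(W, b4), (X, b2), (Y, b1)

Check each profile: it is a Nash equilibrium iff no player can strictly gain by switching unilaterally.
(W, b1): Player 1 can switch to X (4 → 6). Not NE.
(W, b2): Player 1 can switch to X (3 → 11). Not NE.
(W, b3): Player 1 can switch to Z (3 → 8). Not NE.
(W, b4): Player 1 gets 7, best alternative 4; Player 2 gets 12, best alternative 10. No profitable deviation — NE.
(X, b1): Player 1 can switch to Y (6 → 10). Not NE.
(X, b2): Player 1 gets 11, best alternative 5; Player 2 gets 11, best alternative 5. No profitable deviation — NE.
(X, b3): Player 1 can switch to W (1 → 3). Not NE.
(X, b4): Player 1 can switch to W (4 → 7). Not NE.
(Y, b1): Player 1 gets 10, best alternative 7; Player 2 gets 11, best alternative 4. No profitable deviation — NE.
(The remaining 7 profiles each have a profitable deviation by the same check.)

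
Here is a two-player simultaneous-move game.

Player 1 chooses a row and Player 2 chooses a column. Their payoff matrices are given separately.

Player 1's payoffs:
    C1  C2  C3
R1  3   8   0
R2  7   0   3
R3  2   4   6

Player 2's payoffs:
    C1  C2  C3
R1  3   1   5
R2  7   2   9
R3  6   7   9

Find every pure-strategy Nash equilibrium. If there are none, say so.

Player 1 against C1: payoffs 3, 7, 2 → best response R2.
Player 1 against C2: payoffs 8, 0, 4 → best response R1.
Player 1 against C3: payoffs 0, 3, 6 → best response R3.
Player 2 against R1: payoffs 3, 1, 5 → best response C3.
Player 2 against R2: payoffs 7, 2, 9 → best response C3.
Player 2 against R3: payoffs 6, 7, 9 → best response C3.
Mutual best responses: (R3, C3).

Pure NE: (R3, C3)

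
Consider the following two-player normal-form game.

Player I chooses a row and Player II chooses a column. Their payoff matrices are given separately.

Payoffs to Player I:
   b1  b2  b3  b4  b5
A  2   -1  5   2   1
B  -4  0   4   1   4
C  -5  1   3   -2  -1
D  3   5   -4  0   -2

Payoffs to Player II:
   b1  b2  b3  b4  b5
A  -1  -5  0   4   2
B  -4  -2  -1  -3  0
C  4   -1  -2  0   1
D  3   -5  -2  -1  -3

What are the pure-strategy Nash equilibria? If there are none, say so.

For each strategy profile, look for a profitable unilateral deviation.
(A, b1): Player I can switch to D (2 → 3). Not NE.
(A, b2): Player I can switch to B (-1 → 0). Not NE.
(A, b3): Player II can switch to b4 (0 → 4). Not NE.
(A, b4): Player I gets 2, best alternative 1; Player II gets 4, best alternative 2. No profitable deviation — NE.
(A, b5): Player I can switch to B (1 → 4). Not NE.
(B, b1): Player I can switch to A (-4 → 2). Not NE.
(B, b2): Player I can switch to C (0 → 1). Not NE.
(B, b3): Player I can switch to A (4 → 5). Not NE.
(B, b4): Player I can switch to A (1 → 2). Not NE.
(B, b5): Player I gets 4, best alternative 1; Player II gets 0, best alternative -1. No profitable deviation — NE.
(C, b1): Player I can switch to A (-5 → 2). Not NE.
(C, b2): Player I can switch to D (1 → 5). Not NE.
(C, b3): Player I can switch to A (3 → 5). Not NE.
(C, b4): Player I can switch to A (-2 → 2). Not NE.
(D, b1): Player I gets 3, best alternative 2; Player II gets 3, best alternative -1. No profitable deviation — NE.
(The remaining 5 profiles each have a profitable deviation by the same check.)

The pure Nash equilibria are (A, b4) and (B, b5) and (D, b1).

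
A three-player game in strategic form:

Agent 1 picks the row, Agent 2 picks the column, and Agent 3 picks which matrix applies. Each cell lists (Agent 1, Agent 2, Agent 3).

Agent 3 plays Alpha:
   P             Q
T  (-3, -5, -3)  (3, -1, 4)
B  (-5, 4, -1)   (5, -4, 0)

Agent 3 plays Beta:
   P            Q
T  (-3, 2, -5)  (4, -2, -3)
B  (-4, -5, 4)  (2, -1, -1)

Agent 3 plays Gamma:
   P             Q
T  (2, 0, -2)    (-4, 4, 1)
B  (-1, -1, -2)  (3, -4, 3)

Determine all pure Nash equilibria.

No pure-strategy Nash equilibrium.

For each player, find the best response to each opponent profile; mutual best responses are the pure NE.
Agent 1 against (P, Alpha): payoffs -3, -5 → best response T.
Agent 1 against (P, Beta): payoffs -3, -4 → best response T.
Agent 1 against (P, Gamma): payoffs 2, -1 → best response T.
Agent 1 against (Q, Alpha): payoffs 3, 5 → best response B.
Agent 1 against (Q, Beta): payoffs 4, 2 → best response T.
Agent 1 against (Q, Gamma): payoffs -4, 3 → best response B.
Agent 2 against (T, Alpha): payoffs -5, -1 → best response Q.
Agent 2 against (T, Beta): payoffs 2, -2 → best response P.
Agent 2 against (T, Gamma): payoffs 0, 4 → best response Q.
Agent 2 against (B, Alpha): payoffs 4, -4 → best response P.
Agent 2 against (B, Beta): payoffs -5, -1 → best response Q.
Agent 2 against (B, Gamma): payoffs -1, -4 → best response P.
Agent 3 against (T, P): payoffs -3, -5, -2 → best response Gamma.
Agent 3 against (T, Q): payoffs 4, -3, 1 → best response Alpha.
Agent 3 against (B, P): payoffs -1, 4, -2 → best response Beta.
Agent 3 against (B, Q): payoffs 0, -1, 3 → best response Gamma.
No profile is a mutual best response for all players.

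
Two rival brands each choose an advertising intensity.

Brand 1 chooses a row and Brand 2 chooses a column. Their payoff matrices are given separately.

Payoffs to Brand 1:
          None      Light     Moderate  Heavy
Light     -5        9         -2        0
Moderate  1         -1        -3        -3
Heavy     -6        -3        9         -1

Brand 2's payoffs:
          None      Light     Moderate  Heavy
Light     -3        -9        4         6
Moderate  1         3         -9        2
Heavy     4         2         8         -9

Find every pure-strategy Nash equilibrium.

(Light, None): Brand 1 can switch to Moderate (-5 → 1). Not NE.
(Light, Light): Brand 2 can switch to None (-9 → -3). Not NE.
(Light, Moderate): Brand 1 can switch to Heavy (-2 → 9). Not NE.
(Light, Heavy): Brand 1 gets 0, best alternative -1; Brand 2 gets 6, best alternative 4. No profitable deviation — NE.
(Moderate, None): Brand 2 can switch to Light (1 → 3). Not NE.
(Moderate, Light): Brand 1 can switch to Light (-1 → 9). Not NE.
(Moderate, Moderate): Brand 1 can switch to Light (-3 → -2). Not NE.
(Moderate, Heavy): Brand 1 can switch to Light (-3 → 0). Not NE.
(Heavy, None): Brand 1 can switch to Light (-6 → -5). Not NE.
(Heavy, Light): Brand 1 can switch to Light (-3 → 9). Not NE.
(Heavy, Moderate): Brand 1 gets 9, best alternative -2; Brand 2 gets 8, best alternative 4. No profitable deviation — NE.
(Heavy, Heavy): Brand 1 can switch to Light (-1 → 0). Not NE.

(Light, Heavy), (Heavy, Moderate)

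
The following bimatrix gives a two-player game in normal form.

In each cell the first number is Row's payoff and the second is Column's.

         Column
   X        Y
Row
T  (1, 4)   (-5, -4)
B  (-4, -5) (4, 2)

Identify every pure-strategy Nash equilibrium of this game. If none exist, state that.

Pure-strategy Nash equilibria: (T, X); (B, Y)

Row against X: payoffs 1, -4 → best response T.
Row against Y: payoffs -5, 4 → best response B.
Column against T: payoffs 4, -4 → best response X.
Column against B: payoffs -5, 2 → best response Y.
Mutual best responses: (T, X); (B, Y).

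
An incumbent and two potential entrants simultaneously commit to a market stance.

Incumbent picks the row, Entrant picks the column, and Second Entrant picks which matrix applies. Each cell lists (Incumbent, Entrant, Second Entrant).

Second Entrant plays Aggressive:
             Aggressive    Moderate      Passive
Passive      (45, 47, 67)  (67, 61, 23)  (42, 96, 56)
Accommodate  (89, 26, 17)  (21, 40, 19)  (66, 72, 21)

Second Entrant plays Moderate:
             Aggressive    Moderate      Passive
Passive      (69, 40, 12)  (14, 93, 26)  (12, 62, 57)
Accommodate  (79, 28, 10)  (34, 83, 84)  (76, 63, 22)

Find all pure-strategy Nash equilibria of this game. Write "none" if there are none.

The unique pure-strategy Nash equilibrium is (Accommodate, Moderate, Moderate).

(Passive, Aggressive, Aggressive): Incumbent can switch to Accommodate (45 → 89). Not NE.
(Passive, Aggressive, Moderate): Incumbent can switch to Accommodate (69 → 79). Not NE.
(Passive, Moderate, Aggressive): Entrant can switch to Passive (61 → 96). Not NE.
(Passive, Moderate, Moderate): Incumbent can switch to Accommodate (14 → 34). Not NE.
(Passive, Passive, Aggressive): Incumbent can switch to Accommodate (42 → 66). Not NE.
(Passive, Passive, Moderate): Incumbent can switch to Accommodate (12 → 76). Not NE.
(Accommodate, Moderate, Moderate): Incumbent gets 34, best alternative 14; Entrant gets 83, best alternative 63; Second Entrant gets 84, best alternative 19. No profitable deviation — NE.
(The remaining 5 profiles each have a profitable deviation by the same check.)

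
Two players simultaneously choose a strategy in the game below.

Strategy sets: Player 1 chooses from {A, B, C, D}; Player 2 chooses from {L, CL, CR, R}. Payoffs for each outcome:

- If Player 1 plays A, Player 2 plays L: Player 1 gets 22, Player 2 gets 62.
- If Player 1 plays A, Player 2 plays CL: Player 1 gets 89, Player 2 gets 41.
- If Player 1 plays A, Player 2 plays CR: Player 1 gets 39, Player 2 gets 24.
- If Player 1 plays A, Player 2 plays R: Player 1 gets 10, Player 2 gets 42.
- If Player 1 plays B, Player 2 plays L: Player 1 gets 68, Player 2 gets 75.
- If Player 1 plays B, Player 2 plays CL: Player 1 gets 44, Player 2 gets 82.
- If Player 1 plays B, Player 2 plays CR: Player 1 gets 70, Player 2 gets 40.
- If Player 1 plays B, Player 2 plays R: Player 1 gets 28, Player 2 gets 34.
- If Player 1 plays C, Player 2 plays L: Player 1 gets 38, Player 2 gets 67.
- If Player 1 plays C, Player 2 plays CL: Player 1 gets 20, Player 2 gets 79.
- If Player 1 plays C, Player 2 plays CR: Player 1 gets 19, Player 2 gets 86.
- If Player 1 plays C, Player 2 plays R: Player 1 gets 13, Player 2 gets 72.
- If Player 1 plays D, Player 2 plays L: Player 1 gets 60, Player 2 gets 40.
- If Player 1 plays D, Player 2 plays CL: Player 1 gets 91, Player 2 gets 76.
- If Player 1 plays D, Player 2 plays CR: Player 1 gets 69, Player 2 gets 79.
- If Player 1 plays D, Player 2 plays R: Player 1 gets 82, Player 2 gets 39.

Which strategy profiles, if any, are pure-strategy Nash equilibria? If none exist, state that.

No pure-strategy Nash equilibrium.

(A, L): Player 1 can switch to B (22 → 68). Not NE.
(A, CL): Player 1 can switch to D (89 → 91). Not NE.
(A, CR): Player 1 can switch to B (39 → 70). Not NE.
(A, R): Player 1 can switch to B (10 → 28). Not NE.
(B, L): Player 2 can switch to CL (75 → 82). Not NE.
(B, CL): Player 1 can switch to A (44 → 89). Not NE.
(B, CR): Player 2 can switch to L (40 → 75). Not NE.
(B, R): Player 1 can switch to D (28 → 82). Not NE.
(C, L): Player 1 can switch to B (38 → 68). Not NE.
(C, CL): Player 1 can switch to A (20 → 89). Not NE.
(C, CR): Player 1 can switch to A (19 → 39). Not NE.
(C, R): Player 1 can switch to B (13 → 28). Not NE.
(The remaining 4 profiles each have a profitable deviation by the same check.)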